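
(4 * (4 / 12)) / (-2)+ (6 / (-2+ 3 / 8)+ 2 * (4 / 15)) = -746 / 195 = -3.83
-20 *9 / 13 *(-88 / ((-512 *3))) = -0.79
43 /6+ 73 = 481 /6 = 80.17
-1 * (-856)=856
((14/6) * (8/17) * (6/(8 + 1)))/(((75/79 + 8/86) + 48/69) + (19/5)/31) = 678177080/1723752621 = 0.39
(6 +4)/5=2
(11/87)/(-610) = -11/53070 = -0.00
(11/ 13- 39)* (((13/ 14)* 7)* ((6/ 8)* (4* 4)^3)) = -761856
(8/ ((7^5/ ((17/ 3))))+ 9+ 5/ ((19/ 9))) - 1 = 9935521/ 957999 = 10.37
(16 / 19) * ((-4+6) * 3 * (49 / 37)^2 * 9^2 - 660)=4213536 / 26011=161.99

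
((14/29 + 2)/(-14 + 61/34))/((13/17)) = -41616/156455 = -0.27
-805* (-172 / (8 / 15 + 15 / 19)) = 39461100 / 377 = 104671.35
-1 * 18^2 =-324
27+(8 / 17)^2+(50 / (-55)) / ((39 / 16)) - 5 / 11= 3272348 / 123981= 26.39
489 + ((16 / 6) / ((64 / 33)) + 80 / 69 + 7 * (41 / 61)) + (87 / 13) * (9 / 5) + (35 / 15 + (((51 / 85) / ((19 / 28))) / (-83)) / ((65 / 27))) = 510.61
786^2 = 617796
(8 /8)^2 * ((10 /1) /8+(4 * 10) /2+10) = 125 /4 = 31.25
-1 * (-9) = 9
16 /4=4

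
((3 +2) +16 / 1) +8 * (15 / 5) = 45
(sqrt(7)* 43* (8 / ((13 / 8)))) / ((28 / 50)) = 34400* sqrt(7) / 91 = 1000.15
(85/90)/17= 1/18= 0.06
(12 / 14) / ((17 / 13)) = 0.66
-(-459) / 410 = 1.12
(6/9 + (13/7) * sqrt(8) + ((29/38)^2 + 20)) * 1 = 26 * sqrt(2)/7 + 92051/4332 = 26.50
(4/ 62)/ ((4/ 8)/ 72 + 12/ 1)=288/ 53599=0.01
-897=-897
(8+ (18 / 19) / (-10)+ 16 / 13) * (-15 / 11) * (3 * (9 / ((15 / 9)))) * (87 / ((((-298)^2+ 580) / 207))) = -49376517921 / 1214281640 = -40.66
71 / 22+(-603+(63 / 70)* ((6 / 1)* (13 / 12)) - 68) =-145623 / 220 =-661.92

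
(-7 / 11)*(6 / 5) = -42 / 55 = -0.76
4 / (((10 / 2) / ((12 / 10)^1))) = 24 / 25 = 0.96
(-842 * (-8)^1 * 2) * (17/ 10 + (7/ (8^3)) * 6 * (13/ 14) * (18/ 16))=15396391/ 640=24056.86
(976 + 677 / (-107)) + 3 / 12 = 415127 / 428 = 969.92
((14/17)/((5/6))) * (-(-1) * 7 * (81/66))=7938/935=8.49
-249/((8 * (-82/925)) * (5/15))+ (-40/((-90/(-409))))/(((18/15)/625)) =-1658243675/17712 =-93622.61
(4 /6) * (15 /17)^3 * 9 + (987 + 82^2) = 37904393 /4913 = 7715.12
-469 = -469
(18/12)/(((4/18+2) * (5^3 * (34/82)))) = 1107/85000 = 0.01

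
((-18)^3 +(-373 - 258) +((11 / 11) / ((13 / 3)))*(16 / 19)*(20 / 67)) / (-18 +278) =-106955227 / 4302740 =-24.86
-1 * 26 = -26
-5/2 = -2.50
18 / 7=2.57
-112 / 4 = -28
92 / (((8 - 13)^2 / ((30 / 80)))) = 69 / 50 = 1.38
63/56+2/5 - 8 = -259/40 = -6.48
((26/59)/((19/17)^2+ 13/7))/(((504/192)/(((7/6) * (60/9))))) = 1051960/2502603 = 0.42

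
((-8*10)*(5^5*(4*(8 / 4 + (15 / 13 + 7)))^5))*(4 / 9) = -4559603761152000000 / 371293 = -12280338603614.93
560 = 560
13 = 13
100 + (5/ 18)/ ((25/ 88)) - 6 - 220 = -5626/ 45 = -125.02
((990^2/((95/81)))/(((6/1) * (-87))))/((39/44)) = -12937320/7163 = -1806.13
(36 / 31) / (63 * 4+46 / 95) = 1710 / 371783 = 0.00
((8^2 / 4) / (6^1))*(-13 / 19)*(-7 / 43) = 728 / 2451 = 0.30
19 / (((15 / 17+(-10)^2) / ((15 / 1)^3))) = 218025 / 343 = 635.64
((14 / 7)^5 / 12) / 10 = 0.27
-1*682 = -682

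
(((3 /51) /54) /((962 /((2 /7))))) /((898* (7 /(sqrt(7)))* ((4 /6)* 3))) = sqrt(7) /38858870232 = 0.00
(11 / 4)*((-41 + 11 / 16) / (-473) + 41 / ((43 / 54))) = 390309 / 2752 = 141.83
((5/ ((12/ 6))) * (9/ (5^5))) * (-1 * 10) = -9/ 125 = -0.07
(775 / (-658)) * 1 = -775 / 658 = -1.18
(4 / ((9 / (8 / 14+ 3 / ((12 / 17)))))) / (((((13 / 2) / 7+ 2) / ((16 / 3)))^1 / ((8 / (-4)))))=-320 / 41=-7.80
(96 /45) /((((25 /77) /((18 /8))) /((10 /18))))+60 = 5116 /75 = 68.21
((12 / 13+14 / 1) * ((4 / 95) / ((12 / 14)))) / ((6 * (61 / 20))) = 5432 / 135603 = 0.04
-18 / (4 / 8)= -36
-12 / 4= -3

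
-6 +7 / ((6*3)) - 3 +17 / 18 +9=1.33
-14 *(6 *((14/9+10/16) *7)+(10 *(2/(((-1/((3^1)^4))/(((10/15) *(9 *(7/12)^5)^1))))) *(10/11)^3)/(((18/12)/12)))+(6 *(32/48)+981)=438810577/7986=54947.48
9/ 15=3/ 5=0.60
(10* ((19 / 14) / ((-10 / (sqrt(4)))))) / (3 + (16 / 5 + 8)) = -0.19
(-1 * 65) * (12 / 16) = -195 / 4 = -48.75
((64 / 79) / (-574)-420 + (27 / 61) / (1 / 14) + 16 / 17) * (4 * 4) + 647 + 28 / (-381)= -53379938282989 / 8958034281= -5958.89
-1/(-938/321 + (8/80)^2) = 32100/93479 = 0.34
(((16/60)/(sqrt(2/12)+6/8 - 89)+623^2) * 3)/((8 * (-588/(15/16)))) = -2176349902821/9378371072+sqrt(6)/293074096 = -232.06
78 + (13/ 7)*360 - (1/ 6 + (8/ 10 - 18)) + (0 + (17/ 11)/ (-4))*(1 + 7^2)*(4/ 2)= 1674677/ 2310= 724.97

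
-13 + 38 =25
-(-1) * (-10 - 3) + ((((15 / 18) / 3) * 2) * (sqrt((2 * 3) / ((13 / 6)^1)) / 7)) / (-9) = -13 - 10 * sqrt(13) / 2457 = -13.01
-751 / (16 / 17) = -12767 / 16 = -797.94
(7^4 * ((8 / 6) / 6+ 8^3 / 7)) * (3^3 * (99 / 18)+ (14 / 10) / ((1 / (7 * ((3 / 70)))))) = 1967414386 / 75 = 26232191.81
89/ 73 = 1.22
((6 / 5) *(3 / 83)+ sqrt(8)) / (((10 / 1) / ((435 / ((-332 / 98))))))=-4263 *sqrt(2) / 166 -38367 / 68890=-36.87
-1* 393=-393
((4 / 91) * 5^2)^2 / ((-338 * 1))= -5000 / 1399489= -0.00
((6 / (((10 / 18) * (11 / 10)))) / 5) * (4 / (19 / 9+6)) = 3888 / 4015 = 0.97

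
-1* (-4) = 4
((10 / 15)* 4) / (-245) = -8 / 735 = -0.01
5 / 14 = 0.36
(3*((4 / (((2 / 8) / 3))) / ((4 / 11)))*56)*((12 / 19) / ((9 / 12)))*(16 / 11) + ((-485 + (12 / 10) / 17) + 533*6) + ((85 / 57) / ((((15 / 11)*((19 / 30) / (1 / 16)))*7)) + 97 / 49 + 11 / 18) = 3234560645483 / 108256680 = 29878.62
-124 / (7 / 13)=-1612 / 7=-230.29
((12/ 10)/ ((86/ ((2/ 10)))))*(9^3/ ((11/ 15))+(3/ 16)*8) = 65709/ 23650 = 2.78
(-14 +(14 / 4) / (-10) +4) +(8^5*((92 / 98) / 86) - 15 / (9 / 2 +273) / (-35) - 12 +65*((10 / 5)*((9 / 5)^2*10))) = 1418026451 / 311836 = 4547.35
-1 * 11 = -11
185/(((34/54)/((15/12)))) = 24975/68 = 367.28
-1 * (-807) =807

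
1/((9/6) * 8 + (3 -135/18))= 2/15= 0.13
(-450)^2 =202500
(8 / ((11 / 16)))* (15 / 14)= 960 / 77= 12.47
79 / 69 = 1.14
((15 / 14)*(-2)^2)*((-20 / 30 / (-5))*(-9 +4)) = -20 / 7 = -2.86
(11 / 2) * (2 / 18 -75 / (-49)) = 3982 / 441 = 9.03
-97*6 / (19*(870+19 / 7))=-0.04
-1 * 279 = -279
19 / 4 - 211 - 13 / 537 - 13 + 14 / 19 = -8918947 / 40812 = -218.54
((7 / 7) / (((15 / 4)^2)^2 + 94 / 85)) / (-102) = -640 / 12981567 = -0.00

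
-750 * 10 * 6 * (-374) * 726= 12218580000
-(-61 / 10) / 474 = 61 / 4740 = 0.01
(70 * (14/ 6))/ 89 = 1.84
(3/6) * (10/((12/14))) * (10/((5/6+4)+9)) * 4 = 1400/83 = 16.87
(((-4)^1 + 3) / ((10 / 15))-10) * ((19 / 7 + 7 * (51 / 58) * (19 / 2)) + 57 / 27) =-10639639 / 14616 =-727.94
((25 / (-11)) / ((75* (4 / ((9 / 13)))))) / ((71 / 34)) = -51 / 20306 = -0.00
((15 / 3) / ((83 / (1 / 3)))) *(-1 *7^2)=-245 / 249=-0.98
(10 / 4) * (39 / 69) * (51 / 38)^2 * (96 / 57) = 676260 / 157757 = 4.29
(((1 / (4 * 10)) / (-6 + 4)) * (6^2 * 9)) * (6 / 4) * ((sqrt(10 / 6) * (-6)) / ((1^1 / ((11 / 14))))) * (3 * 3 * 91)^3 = 209774465901 * sqrt(15) / 40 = 20311325322.35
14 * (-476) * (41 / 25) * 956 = -261202144 / 25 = -10448085.76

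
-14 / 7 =-2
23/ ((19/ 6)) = 138/ 19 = 7.26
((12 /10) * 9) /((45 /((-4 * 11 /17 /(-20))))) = 0.03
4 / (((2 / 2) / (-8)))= -32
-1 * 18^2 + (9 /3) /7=-2265 /7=-323.57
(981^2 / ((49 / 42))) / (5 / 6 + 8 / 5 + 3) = 173224980 / 1141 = 151818.56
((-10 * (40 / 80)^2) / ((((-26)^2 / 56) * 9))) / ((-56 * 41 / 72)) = 5 / 6929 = 0.00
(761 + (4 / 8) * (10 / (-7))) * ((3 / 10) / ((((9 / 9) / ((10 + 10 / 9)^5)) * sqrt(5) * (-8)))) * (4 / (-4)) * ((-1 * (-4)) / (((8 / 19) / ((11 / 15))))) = 926915000000 * sqrt(5) / 137781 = 15043038.95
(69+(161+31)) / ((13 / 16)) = 4176 / 13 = 321.23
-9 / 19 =-0.47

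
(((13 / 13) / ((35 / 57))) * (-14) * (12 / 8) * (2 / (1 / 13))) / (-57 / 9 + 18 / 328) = 2187432 / 15445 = 141.63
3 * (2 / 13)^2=12 / 169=0.07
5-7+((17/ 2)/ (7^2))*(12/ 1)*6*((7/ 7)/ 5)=122/ 245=0.50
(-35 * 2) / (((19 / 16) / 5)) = -5600 / 19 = -294.74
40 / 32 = 5 / 4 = 1.25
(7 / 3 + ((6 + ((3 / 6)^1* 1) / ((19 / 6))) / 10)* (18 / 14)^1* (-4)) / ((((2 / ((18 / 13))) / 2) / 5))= -9978 / 1729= -5.77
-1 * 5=-5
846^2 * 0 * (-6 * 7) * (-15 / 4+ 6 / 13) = 0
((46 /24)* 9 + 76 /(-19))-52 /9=269 /36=7.47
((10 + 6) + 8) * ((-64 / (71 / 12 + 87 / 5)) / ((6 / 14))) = -153.71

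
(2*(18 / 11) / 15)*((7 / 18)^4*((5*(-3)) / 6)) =-0.01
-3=-3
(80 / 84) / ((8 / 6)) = 5 / 7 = 0.71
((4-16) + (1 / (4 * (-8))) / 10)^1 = -3841 / 320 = -12.00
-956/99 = -9.66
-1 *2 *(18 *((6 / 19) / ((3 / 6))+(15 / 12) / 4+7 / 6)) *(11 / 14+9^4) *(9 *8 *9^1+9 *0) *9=-2907889875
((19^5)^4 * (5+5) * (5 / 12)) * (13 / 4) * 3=12216741373702436412840570325 / 8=1527092671712804551605071000.00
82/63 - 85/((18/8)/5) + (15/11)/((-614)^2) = -49008725063/261258228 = -187.59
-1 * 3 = -3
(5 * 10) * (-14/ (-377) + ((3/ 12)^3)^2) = 1443025/ 772096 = 1.87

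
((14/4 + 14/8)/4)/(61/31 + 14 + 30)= 217/7600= 0.03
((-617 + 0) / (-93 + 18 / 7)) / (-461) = -0.01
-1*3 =-3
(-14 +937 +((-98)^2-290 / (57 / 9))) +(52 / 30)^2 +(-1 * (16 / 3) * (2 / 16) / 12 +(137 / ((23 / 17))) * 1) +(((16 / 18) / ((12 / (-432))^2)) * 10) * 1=4347030899 / 196650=22105.42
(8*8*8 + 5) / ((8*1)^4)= 517 / 4096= 0.13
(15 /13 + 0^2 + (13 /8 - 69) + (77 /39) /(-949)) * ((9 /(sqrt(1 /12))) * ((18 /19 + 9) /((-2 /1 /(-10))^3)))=-2567212.01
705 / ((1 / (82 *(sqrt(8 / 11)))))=115620 *sqrt(22) / 11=49300.53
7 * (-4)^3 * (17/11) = -7616/11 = -692.36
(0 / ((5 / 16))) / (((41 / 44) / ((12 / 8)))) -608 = -608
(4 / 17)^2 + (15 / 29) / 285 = 0.06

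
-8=-8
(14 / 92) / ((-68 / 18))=-63 / 1564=-0.04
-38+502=464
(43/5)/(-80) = -43/400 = -0.11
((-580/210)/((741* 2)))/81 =-0.00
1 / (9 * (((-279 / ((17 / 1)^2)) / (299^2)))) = -25836889 / 2511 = -10289.48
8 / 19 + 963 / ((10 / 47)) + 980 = 1046239 / 190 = 5506.52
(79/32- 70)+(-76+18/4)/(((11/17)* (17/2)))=-2577/32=-80.53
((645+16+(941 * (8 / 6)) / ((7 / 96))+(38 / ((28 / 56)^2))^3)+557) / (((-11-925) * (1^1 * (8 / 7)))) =-4118605 / 1248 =-3300.16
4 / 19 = 0.21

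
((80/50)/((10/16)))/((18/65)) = 416/45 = 9.24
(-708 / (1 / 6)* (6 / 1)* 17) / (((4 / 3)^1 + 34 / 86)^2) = -7210478736 / 49729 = -144995.45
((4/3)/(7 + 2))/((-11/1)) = -4/297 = -0.01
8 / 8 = 1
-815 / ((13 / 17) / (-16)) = 221680 / 13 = 17052.31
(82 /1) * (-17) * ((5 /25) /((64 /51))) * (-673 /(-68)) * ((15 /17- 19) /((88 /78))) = 22598667 /640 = 35310.42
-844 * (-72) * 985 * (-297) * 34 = -604430735040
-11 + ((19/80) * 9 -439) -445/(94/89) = -3268163/3760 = -869.19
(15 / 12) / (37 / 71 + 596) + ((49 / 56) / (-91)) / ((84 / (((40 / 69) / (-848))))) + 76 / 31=205843147787707 / 83890629531072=2.45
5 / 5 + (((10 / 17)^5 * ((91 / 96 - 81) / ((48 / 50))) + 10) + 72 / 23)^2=296721810157981639153 / 5528532648981708864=53.67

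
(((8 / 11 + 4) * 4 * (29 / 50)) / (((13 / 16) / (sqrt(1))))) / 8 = 1.69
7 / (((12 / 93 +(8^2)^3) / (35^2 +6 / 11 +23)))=212877 / 6385082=0.03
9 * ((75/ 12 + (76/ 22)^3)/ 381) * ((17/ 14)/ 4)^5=153808849239/ 53196598411264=0.00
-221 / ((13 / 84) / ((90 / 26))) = -64260 / 13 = -4943.08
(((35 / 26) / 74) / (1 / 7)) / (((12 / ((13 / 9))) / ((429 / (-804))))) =-35035 / 4283712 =-0.01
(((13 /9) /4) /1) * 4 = 13 /9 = 1.44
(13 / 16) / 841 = 13 / 13456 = 0.00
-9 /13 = -0.69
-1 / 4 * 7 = -7 / 4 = -1.75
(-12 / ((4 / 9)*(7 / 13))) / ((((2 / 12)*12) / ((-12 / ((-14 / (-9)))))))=9477 / 49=193.41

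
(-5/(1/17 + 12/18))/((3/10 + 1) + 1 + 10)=-850/1517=-0.56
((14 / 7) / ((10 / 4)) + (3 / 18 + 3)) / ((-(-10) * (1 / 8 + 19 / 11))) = 2618 / 12225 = 0.21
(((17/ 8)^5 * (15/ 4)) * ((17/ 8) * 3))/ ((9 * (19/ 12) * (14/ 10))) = 1810317675/ 34865152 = 51.92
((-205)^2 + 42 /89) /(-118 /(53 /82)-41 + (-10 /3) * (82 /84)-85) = -134.77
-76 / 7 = -10.86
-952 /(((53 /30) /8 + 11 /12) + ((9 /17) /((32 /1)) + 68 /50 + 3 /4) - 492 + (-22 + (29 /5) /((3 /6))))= 12947200 /6788249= 1.91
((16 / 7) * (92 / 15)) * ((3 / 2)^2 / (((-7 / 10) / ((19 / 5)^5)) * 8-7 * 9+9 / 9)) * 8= -3644817728 / 895624555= -4.07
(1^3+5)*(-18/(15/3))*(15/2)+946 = 784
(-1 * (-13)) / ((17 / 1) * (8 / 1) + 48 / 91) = 1183 / 12424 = 0.10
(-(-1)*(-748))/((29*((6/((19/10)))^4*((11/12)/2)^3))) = -17723656/6579375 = -2.69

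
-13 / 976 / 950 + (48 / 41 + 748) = 28479874667 / 38015200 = 749.17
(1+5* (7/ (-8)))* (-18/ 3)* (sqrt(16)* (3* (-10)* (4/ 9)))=-1080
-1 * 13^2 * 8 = -1352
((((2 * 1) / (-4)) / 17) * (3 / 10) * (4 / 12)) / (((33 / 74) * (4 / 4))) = -37 / 5610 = -0.01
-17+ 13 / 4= -55 / 4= -13.75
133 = 133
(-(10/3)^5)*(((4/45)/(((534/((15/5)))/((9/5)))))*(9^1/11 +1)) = -160000/237897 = -0.67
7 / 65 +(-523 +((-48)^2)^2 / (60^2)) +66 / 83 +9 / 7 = 180091577 / 188825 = 953.75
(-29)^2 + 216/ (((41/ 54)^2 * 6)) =1518697/ 1681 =903.45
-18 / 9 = -2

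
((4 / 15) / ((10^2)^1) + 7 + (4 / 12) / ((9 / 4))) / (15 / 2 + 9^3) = 48268 / 4971375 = 0.01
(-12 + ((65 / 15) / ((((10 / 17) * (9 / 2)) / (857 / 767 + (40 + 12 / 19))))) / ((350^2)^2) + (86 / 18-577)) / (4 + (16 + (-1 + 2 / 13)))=-17247771228053042053 / 565471740093750000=-30.50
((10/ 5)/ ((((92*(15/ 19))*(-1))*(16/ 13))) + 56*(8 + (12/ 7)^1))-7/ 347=543.96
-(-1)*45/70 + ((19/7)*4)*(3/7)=519/98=5.30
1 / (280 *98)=1 / 27440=0.00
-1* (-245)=245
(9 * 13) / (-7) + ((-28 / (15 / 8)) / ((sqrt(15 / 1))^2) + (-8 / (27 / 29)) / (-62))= -2573749 / 146475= -17.57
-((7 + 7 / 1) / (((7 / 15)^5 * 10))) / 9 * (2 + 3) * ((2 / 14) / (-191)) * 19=1603125 / 3210137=0.50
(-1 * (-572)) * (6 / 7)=3432 / 7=490.29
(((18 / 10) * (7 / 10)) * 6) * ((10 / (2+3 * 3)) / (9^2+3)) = 9 / 110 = 0.08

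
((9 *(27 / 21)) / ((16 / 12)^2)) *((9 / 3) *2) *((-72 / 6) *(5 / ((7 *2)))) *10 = -164025 / 98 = -1673.72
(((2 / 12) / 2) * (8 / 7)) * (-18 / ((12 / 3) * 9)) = -1 / 21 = -0.05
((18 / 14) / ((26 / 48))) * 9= 1944 / 91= 21.36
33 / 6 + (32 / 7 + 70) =1121 / 14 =80.07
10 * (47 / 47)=10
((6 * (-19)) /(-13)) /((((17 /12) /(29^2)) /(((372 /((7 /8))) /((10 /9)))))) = 15407335296 /7735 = 1991898.55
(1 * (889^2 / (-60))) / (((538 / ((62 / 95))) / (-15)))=24499951 / 102220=239.68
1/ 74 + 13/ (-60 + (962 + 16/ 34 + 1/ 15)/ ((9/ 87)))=0.01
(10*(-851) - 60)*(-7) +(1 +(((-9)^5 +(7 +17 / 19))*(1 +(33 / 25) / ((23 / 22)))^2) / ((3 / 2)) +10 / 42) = -18668180358334 / 131919375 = -141512.04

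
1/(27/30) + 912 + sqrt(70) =sqrt(70) + 8218/9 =921.48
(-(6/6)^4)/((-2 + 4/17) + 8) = -17/106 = -0.16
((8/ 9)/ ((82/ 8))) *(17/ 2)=272/ 369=0.74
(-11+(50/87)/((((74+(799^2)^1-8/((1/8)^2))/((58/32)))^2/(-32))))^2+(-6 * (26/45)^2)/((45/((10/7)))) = 13630235446092577908548150018021/112705801413161092624916744400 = 120.94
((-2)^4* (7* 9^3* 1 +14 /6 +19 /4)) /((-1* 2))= -122642 /3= -40880.67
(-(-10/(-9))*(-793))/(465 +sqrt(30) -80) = 610610/266751 -1586*sqrt(30)/266751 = 2.26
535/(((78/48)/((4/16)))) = 1070/13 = 82.31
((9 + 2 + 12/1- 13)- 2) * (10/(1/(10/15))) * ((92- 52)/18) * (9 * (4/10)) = 426.67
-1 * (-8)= 8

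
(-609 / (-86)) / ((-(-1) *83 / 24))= 7308 / 3569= 2.05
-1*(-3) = 3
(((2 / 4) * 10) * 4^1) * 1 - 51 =-31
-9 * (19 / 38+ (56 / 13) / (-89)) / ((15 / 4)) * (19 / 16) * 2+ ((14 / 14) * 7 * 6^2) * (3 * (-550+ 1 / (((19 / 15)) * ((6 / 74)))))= -35915079867 / 87932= -408441.52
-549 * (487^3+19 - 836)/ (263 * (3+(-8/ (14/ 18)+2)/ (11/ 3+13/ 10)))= -22045462262334/ 121769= -181043305.46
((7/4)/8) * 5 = 1.09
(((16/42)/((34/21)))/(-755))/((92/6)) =-6/295205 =-0.00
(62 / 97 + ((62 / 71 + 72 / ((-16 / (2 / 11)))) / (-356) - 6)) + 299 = 7919295217 / 26969492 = 293.64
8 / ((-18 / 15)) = -20 / 3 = -6.67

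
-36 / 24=-3 / 2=-1.50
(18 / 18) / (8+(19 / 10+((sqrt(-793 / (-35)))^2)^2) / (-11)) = -26950 / 1046753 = -0.03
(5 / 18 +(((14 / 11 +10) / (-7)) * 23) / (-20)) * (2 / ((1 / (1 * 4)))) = 59036 / 3465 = 17.04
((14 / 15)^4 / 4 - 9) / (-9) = 446021 / 455625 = 0.98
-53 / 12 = -4.42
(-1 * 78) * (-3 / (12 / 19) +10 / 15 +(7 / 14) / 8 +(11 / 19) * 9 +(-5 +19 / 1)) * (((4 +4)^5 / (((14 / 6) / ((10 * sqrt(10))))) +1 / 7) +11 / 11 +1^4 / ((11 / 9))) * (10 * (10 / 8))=-39516672000 * sqrt(10) / 19 - 97119425 / 3344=-6577012678.14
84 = 84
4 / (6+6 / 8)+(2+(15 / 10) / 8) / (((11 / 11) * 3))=571 / 432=1.32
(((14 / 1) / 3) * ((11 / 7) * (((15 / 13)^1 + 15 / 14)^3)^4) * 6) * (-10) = -1071082609674801768184779052734375 / 165107449555765648724828672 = -6487185.24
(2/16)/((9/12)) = 1/6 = 0.17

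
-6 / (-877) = 6 / 877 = 0.01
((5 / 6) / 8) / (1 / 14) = 35 / 24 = 1.46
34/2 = 17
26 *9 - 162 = 72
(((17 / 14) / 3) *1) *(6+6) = 34 / 7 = 4.86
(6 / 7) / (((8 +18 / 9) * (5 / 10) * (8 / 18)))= 27 / 70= 0.39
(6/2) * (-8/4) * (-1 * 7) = 42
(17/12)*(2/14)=17/84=0.20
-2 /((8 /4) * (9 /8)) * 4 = -32 /9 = -3.56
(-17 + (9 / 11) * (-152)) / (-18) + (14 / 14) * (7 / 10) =4234 / 495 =8.55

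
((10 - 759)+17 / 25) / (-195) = 6236 / 1625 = 3.84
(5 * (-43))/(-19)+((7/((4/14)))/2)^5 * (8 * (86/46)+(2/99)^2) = 4523930070809399/1096457472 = 4125951.24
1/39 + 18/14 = 358/273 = 1.31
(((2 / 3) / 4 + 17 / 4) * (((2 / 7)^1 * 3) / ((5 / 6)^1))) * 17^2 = 45951 / 35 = 1312.89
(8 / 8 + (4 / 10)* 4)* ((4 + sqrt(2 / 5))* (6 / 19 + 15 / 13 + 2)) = 857* sqrt(10) / 475 + 3428 / 95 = 41.79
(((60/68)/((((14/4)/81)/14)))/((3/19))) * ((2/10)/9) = 684/17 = 40.24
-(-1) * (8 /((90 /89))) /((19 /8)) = 2848 /855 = 3.33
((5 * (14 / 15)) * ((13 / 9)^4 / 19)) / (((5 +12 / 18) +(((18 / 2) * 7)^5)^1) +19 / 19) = 399854 / 371148443534691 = 0.00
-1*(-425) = 425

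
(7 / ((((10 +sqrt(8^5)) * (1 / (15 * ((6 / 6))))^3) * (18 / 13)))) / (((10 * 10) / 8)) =-6825 / 16334 +43680 * sqrt(2) / 8167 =7.15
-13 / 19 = -0.68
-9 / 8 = -1.12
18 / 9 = 2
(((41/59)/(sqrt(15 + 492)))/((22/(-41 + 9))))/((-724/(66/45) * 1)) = 328 * sqrt(3)/6247215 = 0.00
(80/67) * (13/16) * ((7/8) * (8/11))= 0.62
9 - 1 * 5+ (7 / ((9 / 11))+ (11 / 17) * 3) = 2218 / 153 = 14.50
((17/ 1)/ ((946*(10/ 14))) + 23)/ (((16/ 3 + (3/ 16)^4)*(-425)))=-10706190336/ 1054194197375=-0.01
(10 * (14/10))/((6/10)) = 70/3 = 23.33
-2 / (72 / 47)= -47 / 36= -1.31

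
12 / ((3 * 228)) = 1 / 57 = 0.02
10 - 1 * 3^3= -17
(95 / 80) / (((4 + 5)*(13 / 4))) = 19 / 468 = 0.04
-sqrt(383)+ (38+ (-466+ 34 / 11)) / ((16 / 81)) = -189297 / 88 - sqrt(383) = -2170.67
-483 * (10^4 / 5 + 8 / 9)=-2899288 / 3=-966429.33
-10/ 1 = -10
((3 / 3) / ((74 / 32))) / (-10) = -8 / 185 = -0.04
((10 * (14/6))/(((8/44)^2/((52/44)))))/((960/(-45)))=-5005/128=-39.10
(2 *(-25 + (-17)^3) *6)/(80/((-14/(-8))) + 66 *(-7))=207396/1457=142.34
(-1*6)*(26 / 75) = -2.08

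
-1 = -1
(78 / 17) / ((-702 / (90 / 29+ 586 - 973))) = 2.51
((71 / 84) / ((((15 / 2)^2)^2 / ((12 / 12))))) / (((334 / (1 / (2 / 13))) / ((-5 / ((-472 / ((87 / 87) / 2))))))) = 923 / 33519906000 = 0.00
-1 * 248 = -248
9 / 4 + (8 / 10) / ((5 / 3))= 273 / 100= 2.73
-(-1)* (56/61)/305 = 56/18605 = 0.00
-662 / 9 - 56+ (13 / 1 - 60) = -1589 / 9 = -176.56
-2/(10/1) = -1/5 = -0.20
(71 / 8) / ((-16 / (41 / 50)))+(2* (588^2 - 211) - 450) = 4419939489 / 6400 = 690615.55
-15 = -15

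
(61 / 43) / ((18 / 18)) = 61 / 43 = 1.42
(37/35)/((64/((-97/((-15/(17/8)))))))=61013/268800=0.23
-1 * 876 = -876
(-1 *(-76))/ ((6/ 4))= 152/ 3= 50.67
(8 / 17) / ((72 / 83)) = 83 / 153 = 0.54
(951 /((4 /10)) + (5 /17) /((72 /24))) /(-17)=-242515 /1734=-139.86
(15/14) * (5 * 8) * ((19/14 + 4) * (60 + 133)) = 2171250/49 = 44311.22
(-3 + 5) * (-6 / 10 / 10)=-3 / 25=-0.12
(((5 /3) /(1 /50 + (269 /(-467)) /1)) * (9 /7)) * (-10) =38.54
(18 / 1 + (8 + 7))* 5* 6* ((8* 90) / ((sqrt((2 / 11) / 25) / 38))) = 67716000* sqrt(22) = 317616193.59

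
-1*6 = -6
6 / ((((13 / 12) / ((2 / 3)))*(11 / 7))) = 336 / 143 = 2.35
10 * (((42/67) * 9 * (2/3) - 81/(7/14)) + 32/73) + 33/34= -262251277/166294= -1577.03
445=445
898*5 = 4490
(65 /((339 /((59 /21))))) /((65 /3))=59 /2373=0.02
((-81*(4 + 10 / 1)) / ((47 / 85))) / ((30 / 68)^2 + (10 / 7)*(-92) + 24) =779987880 / 40783639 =19.13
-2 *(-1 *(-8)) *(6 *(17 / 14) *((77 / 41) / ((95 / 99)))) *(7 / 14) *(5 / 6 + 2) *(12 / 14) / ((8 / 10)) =-1888326 / 5453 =-346.29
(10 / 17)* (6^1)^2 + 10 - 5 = 445 / 17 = 26.18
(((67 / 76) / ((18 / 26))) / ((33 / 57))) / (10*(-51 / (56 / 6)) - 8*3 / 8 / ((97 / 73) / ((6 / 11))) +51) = -45493 / 100818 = -0.45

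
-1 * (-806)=806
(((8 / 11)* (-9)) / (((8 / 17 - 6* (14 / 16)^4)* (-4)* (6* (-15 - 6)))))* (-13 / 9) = -34816 / 5654187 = -0.01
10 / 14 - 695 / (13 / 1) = -4800 / 91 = -52.75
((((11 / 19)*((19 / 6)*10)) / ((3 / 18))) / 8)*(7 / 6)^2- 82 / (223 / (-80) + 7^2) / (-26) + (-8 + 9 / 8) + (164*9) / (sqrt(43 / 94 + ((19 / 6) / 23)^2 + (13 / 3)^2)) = 82416325 / 6920784 + 203688*sqrt(809988647) / 17233801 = 348.28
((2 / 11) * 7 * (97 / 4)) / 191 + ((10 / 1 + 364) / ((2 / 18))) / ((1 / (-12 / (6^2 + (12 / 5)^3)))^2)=195.42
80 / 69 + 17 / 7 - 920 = -442627 / 483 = -916.41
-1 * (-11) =11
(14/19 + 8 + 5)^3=17779581/6859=2592.15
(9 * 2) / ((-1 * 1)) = -18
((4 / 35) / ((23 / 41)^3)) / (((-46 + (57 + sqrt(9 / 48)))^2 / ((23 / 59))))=1221831488 / 583097790895 - 388163072*sqrt(3) / 4081684536265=0.00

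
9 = 9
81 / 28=2.89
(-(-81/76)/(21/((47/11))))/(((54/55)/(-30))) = -3525/532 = -6.63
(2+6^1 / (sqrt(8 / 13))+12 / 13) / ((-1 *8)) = -3 *sqrt(26) / 16 -19 / 52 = -1.32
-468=-468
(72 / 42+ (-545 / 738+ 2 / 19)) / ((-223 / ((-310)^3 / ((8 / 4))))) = 790288200250 / 10944171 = 72210.88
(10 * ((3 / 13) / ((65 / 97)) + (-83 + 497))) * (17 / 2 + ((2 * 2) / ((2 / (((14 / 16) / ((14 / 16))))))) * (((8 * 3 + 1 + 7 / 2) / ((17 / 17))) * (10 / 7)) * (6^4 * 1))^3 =4870929446167720371.86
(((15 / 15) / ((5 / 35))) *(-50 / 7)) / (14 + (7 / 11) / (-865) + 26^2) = -475750 / 6565343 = -0.07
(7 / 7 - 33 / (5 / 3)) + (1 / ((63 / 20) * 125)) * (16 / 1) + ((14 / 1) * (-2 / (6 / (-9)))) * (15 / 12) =106283 / 3150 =33.74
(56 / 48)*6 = 7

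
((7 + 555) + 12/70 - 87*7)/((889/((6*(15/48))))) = -4917/49784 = -0.10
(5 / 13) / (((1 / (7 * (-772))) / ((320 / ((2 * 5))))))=-864640 / 13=-66510.77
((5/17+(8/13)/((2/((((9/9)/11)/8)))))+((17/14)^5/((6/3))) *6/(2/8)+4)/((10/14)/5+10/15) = 44.44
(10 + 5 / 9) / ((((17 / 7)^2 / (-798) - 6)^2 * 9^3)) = 16139089820 / 40225111774929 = 0.00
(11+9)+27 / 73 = 1487 / 73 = 20.37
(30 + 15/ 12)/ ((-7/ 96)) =-3000/ 7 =-428.57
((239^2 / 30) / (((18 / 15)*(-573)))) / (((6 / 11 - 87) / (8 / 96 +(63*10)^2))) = 2992615515131 / 235406736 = 12712.53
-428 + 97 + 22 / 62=-10250 / 31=-330.65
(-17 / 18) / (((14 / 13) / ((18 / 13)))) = -17 / 14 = -1.21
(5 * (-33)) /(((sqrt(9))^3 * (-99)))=5 /81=0.06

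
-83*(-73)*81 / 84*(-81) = -13251033 / 28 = -473251.18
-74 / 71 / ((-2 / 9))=4.69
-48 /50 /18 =-4 /75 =-0.05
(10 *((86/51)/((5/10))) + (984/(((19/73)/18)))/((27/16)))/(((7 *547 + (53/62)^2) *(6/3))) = 75168051536/14265118965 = 5.27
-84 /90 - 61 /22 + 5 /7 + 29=60079 /2310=26.01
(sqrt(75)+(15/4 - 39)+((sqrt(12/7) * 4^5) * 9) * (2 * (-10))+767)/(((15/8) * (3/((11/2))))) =-360448 * sqrt(21)/7+44 * sqrt(3)/9+32197/45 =-235244.65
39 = 39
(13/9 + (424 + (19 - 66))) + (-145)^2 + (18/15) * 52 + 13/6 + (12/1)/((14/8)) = 21474.87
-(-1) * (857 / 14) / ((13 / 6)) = 2571 / 91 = 28.25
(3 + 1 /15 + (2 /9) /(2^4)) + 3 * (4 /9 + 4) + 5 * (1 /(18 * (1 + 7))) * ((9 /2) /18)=47297 /2880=16.42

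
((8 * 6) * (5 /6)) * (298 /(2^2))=2980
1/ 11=0.09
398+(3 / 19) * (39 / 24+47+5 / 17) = 1048391 / 2584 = 405.72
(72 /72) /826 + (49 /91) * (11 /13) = 63771 /139594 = 0.46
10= 10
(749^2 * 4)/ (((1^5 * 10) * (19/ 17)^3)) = 5512395826/ 34295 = 160734.68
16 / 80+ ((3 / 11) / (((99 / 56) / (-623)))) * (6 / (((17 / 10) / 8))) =-27908343 / 10285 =-2713.50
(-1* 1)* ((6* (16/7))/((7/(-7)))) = 96/7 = 13.71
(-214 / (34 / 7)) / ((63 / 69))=-48.25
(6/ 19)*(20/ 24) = 0.26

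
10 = 10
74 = 74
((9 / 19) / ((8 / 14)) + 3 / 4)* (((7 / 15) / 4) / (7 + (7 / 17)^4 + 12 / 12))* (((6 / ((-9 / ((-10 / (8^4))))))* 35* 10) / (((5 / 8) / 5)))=511566125 / 4892471424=0.10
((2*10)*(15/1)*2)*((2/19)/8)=150/19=7.89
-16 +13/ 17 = -259/ 17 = -15.24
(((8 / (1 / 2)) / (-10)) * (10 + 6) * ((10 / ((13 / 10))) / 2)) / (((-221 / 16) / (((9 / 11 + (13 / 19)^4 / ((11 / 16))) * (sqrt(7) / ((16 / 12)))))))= 25034726400 * sqrt(7) / 4118534563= 16.08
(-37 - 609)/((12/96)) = -5168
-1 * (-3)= 3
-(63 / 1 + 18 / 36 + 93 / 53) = -6917 / 106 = -65.25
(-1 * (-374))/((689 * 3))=374/2067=0.18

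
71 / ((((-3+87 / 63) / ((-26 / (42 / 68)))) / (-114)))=-210444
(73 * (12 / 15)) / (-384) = -73 / 480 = -0.15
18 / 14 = 9 / 7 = 1.29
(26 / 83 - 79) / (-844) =6531 / 70052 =0.09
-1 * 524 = -524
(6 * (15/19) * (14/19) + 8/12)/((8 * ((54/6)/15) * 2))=0.43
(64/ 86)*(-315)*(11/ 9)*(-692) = 8525440/ 43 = 198266.05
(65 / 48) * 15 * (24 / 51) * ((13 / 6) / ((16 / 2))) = 4225 / 1632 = 2.59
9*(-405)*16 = -58320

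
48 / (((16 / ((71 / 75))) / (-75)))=-213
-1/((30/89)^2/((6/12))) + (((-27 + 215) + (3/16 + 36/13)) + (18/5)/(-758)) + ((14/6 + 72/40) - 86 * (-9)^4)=-10004761937489/17737200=-564055.32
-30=-30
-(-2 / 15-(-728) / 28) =-388 / 15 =-25.87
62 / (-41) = -62 / 41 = -1.51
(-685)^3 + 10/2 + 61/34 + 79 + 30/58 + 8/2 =-321419034.69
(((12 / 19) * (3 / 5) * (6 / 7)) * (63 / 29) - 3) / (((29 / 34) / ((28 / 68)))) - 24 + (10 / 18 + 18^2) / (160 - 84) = -59932259 / 2876220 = -20.84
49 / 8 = 6.12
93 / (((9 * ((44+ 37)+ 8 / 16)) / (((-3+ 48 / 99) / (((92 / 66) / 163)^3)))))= -24815419431 / 48668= -509891.91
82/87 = 0.94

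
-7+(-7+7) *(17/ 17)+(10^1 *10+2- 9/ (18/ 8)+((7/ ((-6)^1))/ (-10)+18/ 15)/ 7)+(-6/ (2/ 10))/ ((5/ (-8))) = 58459/ 420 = 139.19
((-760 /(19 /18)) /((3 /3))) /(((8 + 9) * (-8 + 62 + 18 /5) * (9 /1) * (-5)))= 5 /306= 0.02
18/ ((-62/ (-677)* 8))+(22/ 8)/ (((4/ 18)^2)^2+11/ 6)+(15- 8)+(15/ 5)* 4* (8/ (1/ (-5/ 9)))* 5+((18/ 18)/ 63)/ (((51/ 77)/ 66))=-733814839/ 3162744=-232.02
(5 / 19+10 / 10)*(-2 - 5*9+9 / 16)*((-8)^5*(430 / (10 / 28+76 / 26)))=952683397120 / 3781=251965987.07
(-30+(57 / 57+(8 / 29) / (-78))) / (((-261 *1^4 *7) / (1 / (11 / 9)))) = 32803 / 2525523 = 0.01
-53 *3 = -159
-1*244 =-244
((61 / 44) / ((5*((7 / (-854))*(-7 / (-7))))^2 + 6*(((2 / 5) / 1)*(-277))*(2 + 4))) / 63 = -1134905 / 205714535103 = -0.00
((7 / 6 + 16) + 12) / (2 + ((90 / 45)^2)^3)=175 / 396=0.44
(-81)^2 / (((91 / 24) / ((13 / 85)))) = 157464 / 595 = 264.65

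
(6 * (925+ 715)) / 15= 656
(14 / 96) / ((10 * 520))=7 / 249600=0.00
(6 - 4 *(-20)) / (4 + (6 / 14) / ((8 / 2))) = 20.94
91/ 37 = 2.46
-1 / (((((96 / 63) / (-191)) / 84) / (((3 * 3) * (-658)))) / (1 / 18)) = -27711999 / 8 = -3463999.88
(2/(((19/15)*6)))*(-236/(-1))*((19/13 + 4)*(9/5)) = 150804/247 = 610.54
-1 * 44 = -44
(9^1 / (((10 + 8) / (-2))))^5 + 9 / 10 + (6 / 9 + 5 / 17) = 439 / 510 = 0.86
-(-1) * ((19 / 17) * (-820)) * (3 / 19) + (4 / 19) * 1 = -46672 / 323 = -144.50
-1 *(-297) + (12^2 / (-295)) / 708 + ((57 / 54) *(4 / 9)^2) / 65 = 48989729333 / 164947185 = 297.00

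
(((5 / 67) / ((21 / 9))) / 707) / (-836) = -15 / 277203388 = -0.00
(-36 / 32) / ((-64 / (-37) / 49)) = -16317 / 512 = -31.87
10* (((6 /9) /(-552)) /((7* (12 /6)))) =-5 /5796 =-0.00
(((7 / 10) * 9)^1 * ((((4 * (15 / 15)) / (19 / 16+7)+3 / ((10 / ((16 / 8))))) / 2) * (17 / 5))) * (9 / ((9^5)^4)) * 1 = 84847 / 9831198611953442425500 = 0.00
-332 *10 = -3320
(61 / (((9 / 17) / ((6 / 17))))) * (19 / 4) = 193.17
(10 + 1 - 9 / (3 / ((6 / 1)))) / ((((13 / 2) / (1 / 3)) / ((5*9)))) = -210 / 13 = -16.15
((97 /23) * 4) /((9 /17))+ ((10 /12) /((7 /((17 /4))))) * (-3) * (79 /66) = 7662937 /255024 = 30.05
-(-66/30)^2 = -121/25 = -4.84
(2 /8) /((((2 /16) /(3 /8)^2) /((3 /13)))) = 0.06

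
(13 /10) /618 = 13 /6180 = 0.00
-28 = -28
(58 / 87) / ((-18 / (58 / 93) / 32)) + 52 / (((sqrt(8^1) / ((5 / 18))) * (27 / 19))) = -1856 / 2511 + 1235 * sqrt(2) / 486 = 2.85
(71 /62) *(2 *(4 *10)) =2840 /31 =91.61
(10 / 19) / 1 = 10 / 19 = 0.53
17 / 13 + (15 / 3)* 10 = 667 / 13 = 51.31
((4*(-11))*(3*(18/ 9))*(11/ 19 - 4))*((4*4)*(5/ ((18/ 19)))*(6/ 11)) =41600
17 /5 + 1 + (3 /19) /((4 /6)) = 881 /190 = 4.64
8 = 8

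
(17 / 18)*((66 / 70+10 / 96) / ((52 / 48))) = 0.91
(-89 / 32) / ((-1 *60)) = 89 / 1920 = 0.05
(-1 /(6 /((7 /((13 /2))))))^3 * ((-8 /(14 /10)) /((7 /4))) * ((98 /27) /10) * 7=76832 /1601613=0.05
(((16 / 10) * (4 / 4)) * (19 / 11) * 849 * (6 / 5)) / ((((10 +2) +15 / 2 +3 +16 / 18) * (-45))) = -1548576 / 578875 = -2.68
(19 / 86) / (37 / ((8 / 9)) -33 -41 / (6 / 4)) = -228 / 19307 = -0.01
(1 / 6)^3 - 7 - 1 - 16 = -5183 / 216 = -24.00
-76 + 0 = -76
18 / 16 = 1.12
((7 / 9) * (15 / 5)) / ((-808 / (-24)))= 7 / 101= 0.07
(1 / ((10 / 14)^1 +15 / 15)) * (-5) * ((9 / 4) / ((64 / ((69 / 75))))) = -483 / 5120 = -0.09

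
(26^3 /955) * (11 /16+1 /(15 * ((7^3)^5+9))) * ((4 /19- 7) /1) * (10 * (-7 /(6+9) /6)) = 32376590645920041157 /484562832739194600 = 66.82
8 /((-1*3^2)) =-8 /9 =-0.89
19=19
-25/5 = -5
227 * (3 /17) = 681 /17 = 40.06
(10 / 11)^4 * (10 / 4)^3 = 156250 / 14641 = 10.67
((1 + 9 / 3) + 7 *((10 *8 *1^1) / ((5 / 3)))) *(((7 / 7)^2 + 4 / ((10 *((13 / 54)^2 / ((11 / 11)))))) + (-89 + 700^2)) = 166572426.60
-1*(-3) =3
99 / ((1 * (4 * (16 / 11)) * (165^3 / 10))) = 1 / 26400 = 0.00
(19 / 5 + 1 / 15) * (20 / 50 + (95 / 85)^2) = 138214 / 21675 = 6.38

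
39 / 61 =0.64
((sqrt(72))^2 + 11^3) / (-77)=-1403 / 77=-18.22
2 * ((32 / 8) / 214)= 4 / 107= 0.04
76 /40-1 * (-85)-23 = 639 /10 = 63.90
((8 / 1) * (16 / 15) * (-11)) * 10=-2816 / 3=-938.67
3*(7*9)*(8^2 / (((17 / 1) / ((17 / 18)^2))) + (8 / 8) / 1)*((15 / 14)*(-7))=-12355 / 2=-6177.50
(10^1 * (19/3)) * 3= 190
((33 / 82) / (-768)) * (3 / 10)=-33 / 209920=-0.00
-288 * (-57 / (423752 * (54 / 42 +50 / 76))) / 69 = 0.00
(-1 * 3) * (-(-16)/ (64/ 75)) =-225/ 4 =-56.25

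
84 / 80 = 21 / 20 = 1.05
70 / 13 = 5.38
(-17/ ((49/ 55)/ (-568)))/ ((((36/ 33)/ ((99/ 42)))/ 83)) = 666704555/ 343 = 1943745.06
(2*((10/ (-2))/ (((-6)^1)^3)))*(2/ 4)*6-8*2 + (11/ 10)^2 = -6593/ 450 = -14.65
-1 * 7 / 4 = -7 / 4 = -1.75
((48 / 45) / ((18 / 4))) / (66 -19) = 32 / 6345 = 0.01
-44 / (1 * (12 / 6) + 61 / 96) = -384 / 23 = -16.70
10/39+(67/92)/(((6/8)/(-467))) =-135509/299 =-453.21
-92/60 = -23/15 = -1.53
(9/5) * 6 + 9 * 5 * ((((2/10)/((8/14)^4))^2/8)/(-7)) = 4179933/524288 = 7.97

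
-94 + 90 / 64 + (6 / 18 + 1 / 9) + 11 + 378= 85493 / 288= 296.85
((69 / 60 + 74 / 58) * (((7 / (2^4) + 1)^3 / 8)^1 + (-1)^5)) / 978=-9661869 / 6195773440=-0.00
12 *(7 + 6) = 156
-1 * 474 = -474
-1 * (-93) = 93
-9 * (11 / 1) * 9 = -891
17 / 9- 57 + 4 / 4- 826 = -7921 / 9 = -880.11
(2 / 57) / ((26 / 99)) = 33 / 247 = 0.13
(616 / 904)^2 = 5929 / 12769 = 0.46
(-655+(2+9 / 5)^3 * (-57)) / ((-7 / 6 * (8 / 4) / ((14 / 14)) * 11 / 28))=5674056 / 1375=4126.59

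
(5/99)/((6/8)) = 20/297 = 0.07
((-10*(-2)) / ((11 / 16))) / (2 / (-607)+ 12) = 97120 / 40051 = 2.42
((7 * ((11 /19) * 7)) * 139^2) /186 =10414019 /3534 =2946.81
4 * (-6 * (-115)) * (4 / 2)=5520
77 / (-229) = -0.34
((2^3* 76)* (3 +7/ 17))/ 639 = 3.25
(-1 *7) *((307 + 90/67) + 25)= -156338/67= -2333.40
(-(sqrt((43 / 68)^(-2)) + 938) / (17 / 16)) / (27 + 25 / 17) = -161608 / 5203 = -31.06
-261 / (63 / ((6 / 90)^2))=-29 / 1575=-0.02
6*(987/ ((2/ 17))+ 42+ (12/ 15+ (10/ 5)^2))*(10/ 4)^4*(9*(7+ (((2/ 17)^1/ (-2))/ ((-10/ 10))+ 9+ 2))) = 87410613375/ 272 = 321362549.17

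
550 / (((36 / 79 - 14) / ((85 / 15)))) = -73865 / 321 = -230.11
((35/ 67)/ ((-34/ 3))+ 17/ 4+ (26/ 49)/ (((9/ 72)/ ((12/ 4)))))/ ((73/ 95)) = 359236895/ 16296812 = 22.04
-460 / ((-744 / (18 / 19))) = 345 / 589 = 0.59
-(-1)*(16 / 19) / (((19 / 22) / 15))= 14.63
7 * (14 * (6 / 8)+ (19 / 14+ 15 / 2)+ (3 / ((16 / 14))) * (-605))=-87851 / 8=-10981.38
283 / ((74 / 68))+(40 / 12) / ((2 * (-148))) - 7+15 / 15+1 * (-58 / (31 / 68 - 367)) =2813166511 / 11066700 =254.20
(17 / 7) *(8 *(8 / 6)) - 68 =-884 / 21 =-42.10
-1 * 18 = -18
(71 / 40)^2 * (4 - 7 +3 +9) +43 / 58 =1350101 / 46400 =29.10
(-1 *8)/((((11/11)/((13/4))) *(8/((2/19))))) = -13/38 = -0.34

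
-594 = -594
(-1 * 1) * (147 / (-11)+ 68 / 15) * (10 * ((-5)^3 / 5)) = -72850 / 33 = -2207.58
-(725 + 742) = -1467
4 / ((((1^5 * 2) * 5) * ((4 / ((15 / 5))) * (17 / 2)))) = 0.04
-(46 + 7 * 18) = -172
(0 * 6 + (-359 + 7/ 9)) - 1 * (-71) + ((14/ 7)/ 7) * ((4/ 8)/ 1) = -18086/ 63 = -287.08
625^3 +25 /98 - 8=23925780491 /98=244140617.26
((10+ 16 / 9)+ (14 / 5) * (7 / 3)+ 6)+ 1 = 1139 / 45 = 25.31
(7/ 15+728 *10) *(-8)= -873656/ 15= -58243.73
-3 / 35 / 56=-3 / 1960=-0.00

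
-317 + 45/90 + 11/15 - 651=-29003/30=-966.77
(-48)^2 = 2304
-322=-322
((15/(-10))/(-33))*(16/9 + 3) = 43/198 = 0.22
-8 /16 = -0.50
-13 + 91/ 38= -403/ 38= -10.61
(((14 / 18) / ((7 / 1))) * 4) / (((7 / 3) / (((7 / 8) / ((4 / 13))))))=0.54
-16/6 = -8/3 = -2.67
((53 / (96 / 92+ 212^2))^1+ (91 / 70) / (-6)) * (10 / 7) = -3341357 / 10854228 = -0.31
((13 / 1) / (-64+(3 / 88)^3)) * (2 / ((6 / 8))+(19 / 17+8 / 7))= -1198709248 / 1197712509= -1.00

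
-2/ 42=-1/ 21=-0.05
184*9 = 1656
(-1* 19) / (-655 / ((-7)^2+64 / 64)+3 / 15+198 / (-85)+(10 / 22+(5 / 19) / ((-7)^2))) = 1.29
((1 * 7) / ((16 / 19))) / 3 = 133 / 48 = 2.77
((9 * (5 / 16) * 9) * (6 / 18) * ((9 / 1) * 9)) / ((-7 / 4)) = -10935 / 28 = -390.54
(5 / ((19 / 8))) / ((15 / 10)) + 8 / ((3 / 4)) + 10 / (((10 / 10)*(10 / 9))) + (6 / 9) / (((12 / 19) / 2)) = 3964 / 171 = 23.18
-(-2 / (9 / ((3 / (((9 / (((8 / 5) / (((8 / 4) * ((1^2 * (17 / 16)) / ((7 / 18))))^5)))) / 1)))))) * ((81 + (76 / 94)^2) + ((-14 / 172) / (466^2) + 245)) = 92769179570063316992 / 11673388293232395689073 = 0.01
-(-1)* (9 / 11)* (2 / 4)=9 / 22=0.41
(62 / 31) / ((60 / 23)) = 23 / 30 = 0.77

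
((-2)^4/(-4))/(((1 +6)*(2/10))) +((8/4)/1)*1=-6/7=-0.86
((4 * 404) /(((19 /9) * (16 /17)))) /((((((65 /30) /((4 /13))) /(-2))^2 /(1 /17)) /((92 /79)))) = 192678912 /42870061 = 4.49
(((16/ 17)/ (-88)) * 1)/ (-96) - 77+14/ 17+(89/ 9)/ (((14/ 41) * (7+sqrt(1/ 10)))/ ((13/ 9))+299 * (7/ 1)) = -1826201487704769577/ 23974822277805168 - 47437 * sqrt(10)/ 890330595581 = -76.17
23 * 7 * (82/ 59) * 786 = 10376772/ 59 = 175877.49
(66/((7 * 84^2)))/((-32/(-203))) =319/37632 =0.01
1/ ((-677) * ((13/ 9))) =-9/ 8801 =-0.00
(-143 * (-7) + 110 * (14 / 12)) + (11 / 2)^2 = 13915 / 12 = 1159.58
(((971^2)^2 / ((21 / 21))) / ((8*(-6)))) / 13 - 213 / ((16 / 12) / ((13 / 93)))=-27557424121675 / 19344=-1424598021.18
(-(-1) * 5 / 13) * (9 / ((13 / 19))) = 855 / 169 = 5.06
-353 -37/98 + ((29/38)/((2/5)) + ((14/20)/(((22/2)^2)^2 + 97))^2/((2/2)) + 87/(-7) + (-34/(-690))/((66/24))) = -5585050656874312439/15348592690107600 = -363.88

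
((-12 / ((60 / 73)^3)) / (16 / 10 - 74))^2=151334226289 / 1698330240000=0.09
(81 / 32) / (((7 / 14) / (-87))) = -440.44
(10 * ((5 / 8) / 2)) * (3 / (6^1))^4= 25 / 128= 0.20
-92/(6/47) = -2162/3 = -720.67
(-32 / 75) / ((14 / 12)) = -64 / 175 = -0.37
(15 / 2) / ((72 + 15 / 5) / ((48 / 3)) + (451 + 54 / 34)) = 2040 / 124379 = 0.02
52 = 52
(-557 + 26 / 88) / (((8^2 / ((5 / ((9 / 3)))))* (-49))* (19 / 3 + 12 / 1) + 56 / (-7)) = 24495 / 1518176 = 0.02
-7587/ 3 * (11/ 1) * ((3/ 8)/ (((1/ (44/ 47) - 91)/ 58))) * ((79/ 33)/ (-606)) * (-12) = 42488886/ 133219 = 318.94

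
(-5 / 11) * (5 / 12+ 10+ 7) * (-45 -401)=21185 / 6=3530.83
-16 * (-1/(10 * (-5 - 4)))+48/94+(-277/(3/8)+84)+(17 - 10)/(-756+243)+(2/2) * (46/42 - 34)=-579961834/843885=-687.25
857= 857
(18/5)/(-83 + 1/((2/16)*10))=-0.04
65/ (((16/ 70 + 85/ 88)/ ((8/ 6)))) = 61600/ 849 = 72.56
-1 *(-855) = 855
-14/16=-7/8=-0.88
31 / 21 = 1.48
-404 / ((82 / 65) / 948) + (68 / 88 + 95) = -273752893 / 902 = -303495.45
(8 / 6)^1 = 4 / 3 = 1.33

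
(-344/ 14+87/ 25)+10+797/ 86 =-27451/ 15050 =-1.82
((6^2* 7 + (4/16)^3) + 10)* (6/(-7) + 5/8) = -217997/3584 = -60.83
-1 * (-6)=6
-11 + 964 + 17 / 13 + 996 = 25354 / 13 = 1950.31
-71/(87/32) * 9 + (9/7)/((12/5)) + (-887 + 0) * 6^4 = -933626637/812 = -1149786.50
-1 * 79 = -79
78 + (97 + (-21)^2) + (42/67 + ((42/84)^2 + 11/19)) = 617.46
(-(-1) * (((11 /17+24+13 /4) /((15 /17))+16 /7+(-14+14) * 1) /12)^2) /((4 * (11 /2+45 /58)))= 5879724509 /18492364800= 0.32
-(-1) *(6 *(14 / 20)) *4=84 / 5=16.80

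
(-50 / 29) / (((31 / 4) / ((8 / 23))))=-1600 / 20677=-0.08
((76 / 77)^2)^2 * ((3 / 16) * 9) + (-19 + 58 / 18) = -4485043774 / 316377369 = -14.18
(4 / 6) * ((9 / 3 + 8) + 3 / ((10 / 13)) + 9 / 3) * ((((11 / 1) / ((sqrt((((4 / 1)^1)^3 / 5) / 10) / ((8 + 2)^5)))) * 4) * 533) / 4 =13118462500 * sqrt(2) / 3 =6184102528.33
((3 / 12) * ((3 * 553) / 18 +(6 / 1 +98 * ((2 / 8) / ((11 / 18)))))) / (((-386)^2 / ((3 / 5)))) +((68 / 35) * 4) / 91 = 3572180881 / 41760598880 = 0.09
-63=-63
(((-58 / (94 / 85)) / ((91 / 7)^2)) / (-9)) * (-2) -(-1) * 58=4141316 / 71487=57.93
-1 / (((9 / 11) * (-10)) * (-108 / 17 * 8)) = -187 / 77760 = -0.00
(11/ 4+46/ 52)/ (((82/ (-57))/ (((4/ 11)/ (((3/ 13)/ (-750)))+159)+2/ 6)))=60583761/ 23452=2583.31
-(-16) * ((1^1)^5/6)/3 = 8/9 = 0.89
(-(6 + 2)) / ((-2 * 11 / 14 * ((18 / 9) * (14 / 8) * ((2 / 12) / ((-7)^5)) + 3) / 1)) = 1613472 / 950785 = 1.70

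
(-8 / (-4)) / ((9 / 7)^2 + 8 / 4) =98 / 179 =0.55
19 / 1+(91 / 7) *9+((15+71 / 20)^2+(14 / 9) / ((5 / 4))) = 1732849 / 3600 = 481.35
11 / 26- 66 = -1705 / 26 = -65.58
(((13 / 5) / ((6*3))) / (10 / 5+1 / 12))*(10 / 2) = 26 / 75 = 0.35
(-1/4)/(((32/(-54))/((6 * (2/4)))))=81/64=1.27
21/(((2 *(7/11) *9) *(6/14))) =77/18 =4.28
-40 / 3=-13.33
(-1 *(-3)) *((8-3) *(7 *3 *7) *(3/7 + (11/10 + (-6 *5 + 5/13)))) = -1610217/26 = -61931.42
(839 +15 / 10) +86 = 1853 / 2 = 926.50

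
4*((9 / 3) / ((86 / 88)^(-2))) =5547 / 484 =11.46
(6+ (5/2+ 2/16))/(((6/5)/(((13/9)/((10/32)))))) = 299/9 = 33.22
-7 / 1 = -7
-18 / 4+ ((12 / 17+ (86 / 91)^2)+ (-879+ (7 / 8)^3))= -63517217745 / 72077824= -881.23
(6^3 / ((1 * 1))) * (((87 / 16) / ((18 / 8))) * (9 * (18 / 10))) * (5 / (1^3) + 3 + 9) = 718794 / 5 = 143758.80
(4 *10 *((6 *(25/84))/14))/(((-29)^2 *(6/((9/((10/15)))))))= 1125/82418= 0.01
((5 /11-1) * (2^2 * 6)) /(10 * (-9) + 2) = 18 /121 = 0.15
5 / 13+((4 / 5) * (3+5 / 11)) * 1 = 2251 / 715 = 3.15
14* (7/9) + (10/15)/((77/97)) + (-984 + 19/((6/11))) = -1299289/1386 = -937.44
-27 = -27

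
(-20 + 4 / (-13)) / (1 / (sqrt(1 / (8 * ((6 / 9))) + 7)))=-66 * sqrt(115) / 13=-54.44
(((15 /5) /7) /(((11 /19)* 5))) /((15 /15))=57 /385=0.15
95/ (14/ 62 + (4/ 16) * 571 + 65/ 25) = 0.65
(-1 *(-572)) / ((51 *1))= 572 / 51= 11.22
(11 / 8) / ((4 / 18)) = 99 / 16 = 6.19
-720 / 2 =-360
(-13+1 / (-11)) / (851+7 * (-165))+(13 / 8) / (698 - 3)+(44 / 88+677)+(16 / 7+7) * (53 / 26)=5665314299 / 8134280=696.47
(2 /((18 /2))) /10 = 1 /45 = 0.02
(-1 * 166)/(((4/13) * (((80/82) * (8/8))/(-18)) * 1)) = 398151/40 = 9953.78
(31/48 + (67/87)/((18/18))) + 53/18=18209/4176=4.36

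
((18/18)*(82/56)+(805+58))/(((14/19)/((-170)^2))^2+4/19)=4106.21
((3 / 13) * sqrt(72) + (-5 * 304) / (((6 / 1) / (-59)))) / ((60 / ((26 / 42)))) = sqrt(2) / 70 + 29146 / 189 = 154.23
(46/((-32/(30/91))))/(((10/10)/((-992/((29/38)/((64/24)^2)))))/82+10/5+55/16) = -568757248/6525869623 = -0.09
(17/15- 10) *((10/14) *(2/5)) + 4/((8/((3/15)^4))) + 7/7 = -5747/3750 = -1.53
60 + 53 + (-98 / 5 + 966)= 5297 / 5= 1059.40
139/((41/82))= 278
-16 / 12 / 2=-2 / 3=-0.67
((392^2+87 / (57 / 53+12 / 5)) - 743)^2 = 2204718684442624 / 94249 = 23392488879.91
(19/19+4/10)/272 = 7/1360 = 0.01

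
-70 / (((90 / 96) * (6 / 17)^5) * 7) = -1947.68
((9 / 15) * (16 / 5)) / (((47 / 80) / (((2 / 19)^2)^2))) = 12288 / 30625435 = 0.00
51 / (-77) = -51 / 77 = -0.66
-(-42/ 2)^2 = -441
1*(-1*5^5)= -3125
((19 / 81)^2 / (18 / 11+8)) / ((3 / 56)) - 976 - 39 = -1058735797 / 1043199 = -1014.89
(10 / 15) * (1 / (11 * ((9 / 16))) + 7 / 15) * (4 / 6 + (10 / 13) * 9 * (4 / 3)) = 240092 / 57915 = 4.15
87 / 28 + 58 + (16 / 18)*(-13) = 12487 / 252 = 49.55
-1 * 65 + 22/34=-1094/17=-64.35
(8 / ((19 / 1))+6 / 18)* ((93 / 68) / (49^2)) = 1333 / 3102092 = 0.00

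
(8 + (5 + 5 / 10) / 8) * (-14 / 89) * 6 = -8.20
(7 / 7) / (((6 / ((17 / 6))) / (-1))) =-17 / 36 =-0.47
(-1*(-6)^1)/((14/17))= 7.29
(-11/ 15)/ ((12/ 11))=-121/ 180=-0.67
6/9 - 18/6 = -7/3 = -2.33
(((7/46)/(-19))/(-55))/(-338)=-7/16247660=-0.00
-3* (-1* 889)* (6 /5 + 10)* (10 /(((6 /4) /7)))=1393952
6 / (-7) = -6 / 7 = -0.86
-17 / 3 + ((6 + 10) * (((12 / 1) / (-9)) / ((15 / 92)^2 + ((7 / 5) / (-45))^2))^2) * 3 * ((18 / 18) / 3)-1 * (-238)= 15764652519393203737 / 418099645020963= 37705.49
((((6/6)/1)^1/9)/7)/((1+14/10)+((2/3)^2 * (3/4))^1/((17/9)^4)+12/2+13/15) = 417605/244486704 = 0.00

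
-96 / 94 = -48 / 47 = -1.02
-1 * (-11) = 11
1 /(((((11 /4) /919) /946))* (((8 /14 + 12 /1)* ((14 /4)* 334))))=39517 /1837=21.51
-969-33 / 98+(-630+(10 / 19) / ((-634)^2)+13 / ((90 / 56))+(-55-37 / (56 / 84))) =-14328671431003 / 8419973310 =-1701.75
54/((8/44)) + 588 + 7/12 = 885.58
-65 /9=-7.22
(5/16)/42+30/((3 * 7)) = 965/672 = 1.44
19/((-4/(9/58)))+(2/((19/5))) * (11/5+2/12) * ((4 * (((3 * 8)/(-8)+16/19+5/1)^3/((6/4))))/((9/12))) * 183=562532621733/30234472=18605.67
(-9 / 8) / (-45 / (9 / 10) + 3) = 9 / 376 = 0.02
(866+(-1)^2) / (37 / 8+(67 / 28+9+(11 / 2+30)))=16.83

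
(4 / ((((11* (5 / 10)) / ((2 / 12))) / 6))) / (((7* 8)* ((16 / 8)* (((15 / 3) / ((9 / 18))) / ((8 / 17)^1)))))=2 / 6545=0.00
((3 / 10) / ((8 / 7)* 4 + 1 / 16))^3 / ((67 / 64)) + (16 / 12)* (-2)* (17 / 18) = -2948406367052 / 1170811256625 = -2.52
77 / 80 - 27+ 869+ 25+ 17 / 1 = 70797 / 80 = 884.96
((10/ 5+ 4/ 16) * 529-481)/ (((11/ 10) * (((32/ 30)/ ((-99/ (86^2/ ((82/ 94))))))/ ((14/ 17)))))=-549597825/ 94550464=-5.81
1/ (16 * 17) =1/ 272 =0.00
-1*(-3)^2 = -9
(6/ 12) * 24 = 12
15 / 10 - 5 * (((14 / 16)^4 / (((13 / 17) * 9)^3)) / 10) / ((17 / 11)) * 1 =19672987765 / 13120413696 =1.50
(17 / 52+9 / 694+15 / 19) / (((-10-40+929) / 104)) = 774374 / 5795247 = 0.13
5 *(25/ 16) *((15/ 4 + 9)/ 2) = 6375/ 128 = 49.80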